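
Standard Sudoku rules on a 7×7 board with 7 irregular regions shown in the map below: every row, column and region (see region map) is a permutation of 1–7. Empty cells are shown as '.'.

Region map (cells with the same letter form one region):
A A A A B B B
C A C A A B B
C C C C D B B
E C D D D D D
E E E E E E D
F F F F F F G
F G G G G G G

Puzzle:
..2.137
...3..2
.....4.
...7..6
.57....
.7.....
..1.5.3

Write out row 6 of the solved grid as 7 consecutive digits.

R3C7 = 5: row 3 has {4}; col 7 has {2,3,6,7}; region has {1,2,3,4,7} → only 5 remains.
R6C7 = 4: row 6 has {7}; col 7 has {2,3,5,6,7}; region has {1,3,5} → only 4 remains.
R2C6 = 6: row 2 has {2,3}; col 6 has {3,4}; region has {1,2,3,4,5,7} → only 6 remains.
R5C7 = 1: row 5 has {5,7}; col 7 has {2,3,4,5,6,7}; region has {6,7} → only 1 remains.
R5C6 = 2: row 5 has {1,5,7}; col 6 has {3,4,6}; region has {5,7} → only 2 remains.
R7C6 = 7: row 7 has {1,3,5}; col 6 has {2,3,4,6}; region has {1,3,4,5} → only 7 remains.
R4C6 = 5: row 4 has {6,7}; col 6 has {2,3,4,6,7}; region has {1,6,7} → only 5 remains.
R6C6 = 1: row 6 has {4,7}; col 6 has {2,3,4,5,6,7}; region has {7} → only 1 remains.
R3C1 = 7: in row 3, 7 can only go here (every other open cell in that row sees a 7).
R2C5 = 7: in row 2, 7 can only go here (every other open cell in that row sees a 7).
R7C1 = 4: in row 7, 4 can only go here (every other open cell in that row sees a 4).
R6C1 = 2: in column 1, 2 can only go here (every other open cell in that column sees a 2).
R3C4 = 1: in column 4, 1 can only go here (every other open cell in that column sees a 1).
R2C1 = 5: row 2 has {2,3,6,7}; col 1 has {2,4,7}; region has {1,7} → only 5 remains.
R2C3 = 4: row 2 has {2,3,5,6,7}; col 3 has {1,2,7}; region has {1,5,7} → only 4 remains.
R4C3 = 3: row 4 has {5,6,7}; col 3 has {1,2,4,7}; region has {1,5,6,7} → only 3 remains.
R1C1 = 6: row 1 has {1,2,3,7}; col 1 has {2,4,5,7}; region has {2,3,7} → only 6 remains.
R1C2 = 4: row 1 has {1,2,3,6,7}; col 2 has {5,7}; region has {2,3,6,7} → only 4 remains.
R1C4 = 5: row 1 has {1,2,3,4,6,7}; col 4 has {1,3,7}; region has {2,3,4,6,7} → only 5 remains.
R2C2 = 1: row 2 has {2,3,4,5,6,7}; col 2 has {4,5,7}; region has {2,3,4,5,6,7} → only 1 remains.
R3C3 = 6: row 3 has {1,4,5,7}; col 3 has {1,2,3,4,7}; region has {1,4,5,7} → only 6 remains.
R3C5 = 2: row 3 has {1,4,5,6,7}; col 5 has {1,5,7}; region has {1,3,5,6,7} → only 2 remains.
R4C1 = 1: row 4 has {3,5,6,7}; col 1 has {2,4,5,6,7}; region has {2,5,7} → only 1 remains.
R4C2 = 2: row 4 has {1,3,5,6,7}; col 2 has {1,4,5,7}; region has {1,4,5,6,7} → only 2 remains.
R4C5 = 4: row 4 has {1,2,3,5,6,7}; col 5 has {1,2,5,7}; region has {1,2,3,5,6,7} → only 4 remains.
R5C1 = 3: row 5 has {1,2,5,7}; col 1 has {1,2,4,5,6,7}; region has {1,2,5,7} → only 3 remains.
R5C5 = 6: row 5 has {1,2,3,5,7}; col 5 has {1,2,4,5,7}; region has {1,2,3,5,7} → only 6 remains.
R6C3 = 5: row 6 has {1,2,4,7}; col 3 has {1,2,3,4,6,7}; region has {1,2,4,7} → only 5 remains.
R6C4 = 6: row 6 has {1,2,4,5,7}; col 4 has {1,3,5,7}; region has {1,2,4,5,7} → only 6 remains.
R6C5 = 3: row 6 has {1,2,4,5,6,7}; col 5 has {1,2,4,5,6,7}; region has {1,2,4,5,6,7} → only 3 remains.

2756314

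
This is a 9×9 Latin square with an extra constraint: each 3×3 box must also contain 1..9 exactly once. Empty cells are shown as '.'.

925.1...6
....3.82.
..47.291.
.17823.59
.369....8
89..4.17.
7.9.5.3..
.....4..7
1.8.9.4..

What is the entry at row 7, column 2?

row 1, column 4 = 4: row 1 has {1,2,5,6,9}; col 4 has {7,8,9}; box has {1,2,3,7} → only 4 remains.
row 1, column 6 = 8: row 1 has {1,2,4,5,6,9}; col 6 has {2,3,4}; box has {1,2,3,4,7} → only 8 remains.
row 1, column 7 = 7: row 1 has {1,2,4,5,6,8,9}; col 7 has {1,3,4,8,9}; box has {1,2,6,8,9} → only 7 remains.
row 1, column 8 = 3: row 1 has {1,2,4,5,6,7,8,9}; col 8 has {1,2,5,7}; box has {1,2,6,7,8,9} → only 3 remains.
row 2, column 1 = 6: row 2 has {2,3,8}; col 1 has {1,7,8,9}; box has {2,4,5,9} → only 6 remains.
row 2, column 2 = 7: row 2 has {2,3,6,8}; col 2 has {1,2,3,9}; box has {2,4,5,6,9} → only 7 remains.
row 2, column 3 = 1: row 2 has {2,3,6,7,8}; col 3 has {4,5,6,7,8,9}; box has {2,4,5,6,7,9} → only 1 remains.
row 2, column 4 = 5: row 2 has {1,2,3,6,7,8}; col 4 has {4,7,8,9}; box has {1,2,3,4,7,8} → only 5 remains.
row 2, column 6 = 9: row 2 has {1,2,3,5,6,7,8}; col 6 has {2,3,4,8}; box has {1,2,3,4,5,7,8} → only 9 remains.
row 2, column 9 = 4: row 2 has {1,2,3,5,6,7,8,9}; col 9 has {6,7,8,9}; box has {1,2,3,6,7,8,9} → only 4 remains.
row 3, column 1 = 3: row 3 has {1,2,4,7,9}; col 1 has {1,6,7,8,9}; box has {1,2,4,5,6,7,9} → only 3 remains.
row 3, column 2 = 8: row 3 has {1,2,3,4,7,9}; col 2 has {1,2,3,7,9}; box has {1,2,3,4,5,6,7,9} → only 8 remains.
row 3, column 5 = 6: row 3 has {1,2,3,4,7,8,9}; col 5 has {1,2,3,4,5,9}; box has {1,2,3,4,5,7,8,9} → only 6 remains.
row 3, column 9 = 5: row 3 has {1,2,3,4,6,7,8,9}; col 9 has {4,6,7,8,9}; box has {1,2,3,4,6,7,8,9} → only 5 remains.
row 4, column 1 = 4: row 4 has {1,2,3,5,7,8,9}; col 1 has {1,3,6,7,8,9}; box has {1,3,6,7,8,9} → only 4 remains.
row 4, column 7 = 6: row 4 has {1,2,3,4,5,7,8,9}; col 7 has {1,3,4,7,8,9}; box has {1,5,7,8,9} → only 6 remains.
row 5, column 5 = 7: row 5 has {3,6,8,9}; col 5 has {1,2,3,4,5,6,9}; box has {2,3,4,8,9} → only 7 remains.
row 5, column 7 = 2: row 5 has {3,6,7,8,9}; col 7 has {1,3,4,6,7,8,9}; box has {1,5,6,7,8,9} → only 2 remains.
row 5, column 8 = 4: row 5 has {2,3,6,7,8,9}; col 8 has {1,2,3,5,7}; box has {1,2,5,6,7,8,9} → only 4 remains.
row 6, column 3 = 2: row 6 has {1,4,7,8,9}; col 3 has {1,4,5,6,7,8,9}; box has {1,3,4,6,7,8,9} → only 2 remains.
row 6, column 4 = 6: row 6 has {1,2,4,7,8,9}; col 4 has {4,5,7,8,9}; box has {2,3,4,7,8,9} → only 6 remains.
row 6, column 6 = 5: row 6 has {1,2,4,6,7,8,9}; col 6 has {2,3,4,8,9}; box has {2,3,4,6,7,8,9} → only 5 remains.
row 6, column 9 = 3: row 6 has {1,2,4,5,6,7,8,9}; col 9 has {4,5,6,7,8,9}; box has {1,2,4,5,6,7,8,9} → only 3 remains.
row 8, column 3 = 3: row 8 has {4,7}; col 3 has {1,2,4,5,6,7,8,9}; box has {1,7,8,9} → only 3 remains.
row 8, column 5 = 8: row 8 has {3,4,7}; col 5 has {1,2,3,4,5,6,7,9}; box has {4,5,9} → only 8 remains.
row 8, column 7 = 5: row 8 has {3,4,7,8}; col 7 has {1,2,3,4,6,7,8,9}; box has {3,4,7} → only 5 remains.
row 9, column 8 = 6: row 9 has {1,4,8,9}; col 8 has {1,2,3,4,5,7}; box has {3,4,5,7} → only 6 remains.
row 9, column 9 = 2: row 9 has {1,4,6,8,9}; col 9 has {3,4,5,6,7,8,9}; box has {3,4,5,6,7} → only 2 remains.
row 5, column 1 = 5: row 5 has {2,3,4,6,7,8,9}; col 1 has {1,3,4,6,7,8,9}; box has {1,2,3,4,6,7,8,9} → only 5 remains.
row 5, column 6 = 1: row 5 has {2,3,4,5,6,7,8,9}; col 6 has {2,3,4,5,8,9}; box has {2,3,4,5,6,7,8,9} → only 1 remains.
row 7, column 6 = 6: row 7 has {3,5,7,9}; col 6 has {1,2,3,4,5,8,9}; box has {4,5,8,9} → only 6 remains.
row 7, column 8 = 8: row 7 has {3,5,6,7,9}; col 8 has {1,2,3,4,5,6,7}; box has {2,3,4,5,6,7} → only 8 remains.
row 7, column 9 = 1: row 7 has {3,5,6,7,8,9}; col 9 has {2,3,4,5,6,7,8,9}; box has {2,3,4,5,6,7,8} → only 1 remains.
row 8, column 1 = 2: row 8 has {3,4,5,7,8}; col 1 has {1,3,4,5,6,7,8,9}; box has {1,3,7,8,9} → only 2 remains.
row 8, column 2 = 6: row 8 has {2,3,4,5,7,8}; col 2 has {1,2,3,7,8,9}; box has {1,2,3,7,8,9} → only 6 remains.
row 8, column 4 = 1: row 8 has {2,3,4,5,6,7,8}; col 4 has {4,5,6,7,8,9}; box has {4,5,6,8,9} → only 1 remains.
row 8, column 8 = 9: row 8 has {1,2,3,4,5,6,7,8}; col 8 has {1,2,3,4,5,6,7,8}; box has {1,2,3,4,5,6,7,8} → only 9 remains.
row 9, column 2 = 5: row 9 has {1,2,4,6,8,9}; col 2 has {1,2,3,6,7,8,9}; box has {1,2,3,6,7,8,9} → only 5 remains.
row 9, column 4 = 3: row 9 has {1,2,4,5,6,8,9}; col 4 has {1,4,5,6,7,8,9}; box has {1,4,5,6,8,9} → only 3 remains.
row 9, column 6 = 7: row 9 has {1,2,3,4,5,6,8,9}; col 6 has {1,2,3,4,5,6,8,9}; box has {1,3,4,5,6,8,9} → only 7 remains.
row 7, column 2 = 4: row 7 has {1,3,5,6,7,8,9}; col 2 has {1,2,3,5,6,7,8,9}; box has {1,2,3,5,6,7,8,9} → only 4 remains.

4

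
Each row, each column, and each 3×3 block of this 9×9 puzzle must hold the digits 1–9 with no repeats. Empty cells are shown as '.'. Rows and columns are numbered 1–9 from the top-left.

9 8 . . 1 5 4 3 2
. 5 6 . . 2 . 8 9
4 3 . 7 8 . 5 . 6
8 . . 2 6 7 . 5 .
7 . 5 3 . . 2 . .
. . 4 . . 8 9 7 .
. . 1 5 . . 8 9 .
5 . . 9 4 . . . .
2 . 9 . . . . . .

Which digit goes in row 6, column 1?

row 1, column 3 = 7 (sole candidate).
row 1, column 4 = 6 (sole candidate).
row 2, column 1 = 1 (sole candidate).
row 2, column 4 = 4 (sole candidate).
row 2, column 5 = 3 (sole candidate).
row 2, column 7 = 7 (sole candidate).
row 3, column 3 = 2 (sole candidate).
row 3, column 6 = 9 (sole candidate).
row 3, column 8 = 1 (sole candidate).
row 4, column 3 = 3 (sole candidate).
row 4, column 7 = 1 (sole candidate).
row 4, column 9 = 4 (sole candidate).
row 5, column 5 = 9 (sole candidate).
row 5, column 8 = 6 (sole candidate).
row 5, column 9 = 8 (sole candidate).
row 6, column 1 = 6: row 6 has {4,7,8,9}; col 1 has {1,2,4,5,7,8,9}; box has {3,4,5,7,8} → only 6 remains.

6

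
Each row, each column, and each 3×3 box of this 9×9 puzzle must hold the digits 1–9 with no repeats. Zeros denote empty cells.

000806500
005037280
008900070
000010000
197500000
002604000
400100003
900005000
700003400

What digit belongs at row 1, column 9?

1

row 2, column 1 = 6 (sole candidate).
row 2, column 4 = 4 (sole candidate).
row 7, column 3 = 6 (sole candidate).
row 9, column 3 = 1 (sole candidate).
row 9, column 4 = 2 (sole candidate).
row 1, column 5 = 2 (sole candidate).
row 2, column 2 = 1 (sole candidate).
row 2, column 9 = 9 (sole candidate).
row 3, column 5 = 5 (sole candidate).
row 3, column 6 = 1 (sole candidate).
row 5, column 5 = 8 (sole candidate).
row 5, column 6 = 2 (sole candidate).
row 8, column 3 = 3 (sole candidate).
row 8, column 4 = 7 (sole candidate).
row 1, column 1 = 3 (sole candidate).
row 3, column 1 = 2 (sole candidate).
row 3, column 2 = 4 (sole candidate).
row 3, column 9 = 6 (sole candidate).
row 4, column 3 = 4 (sole candidate).
row 4, column 4 = 3 (sole candidate).
row 4, column 6 = 9 (sole candidate).
row 5, column 9 = 4 (sole candidate).
row 6, column 5 = 7 (sole candidate).
row 7, column 5 = 9 (sole candidate).
row 7, column 6 = 8 (sole candidate).
row 7, column 7 = 7 (sole candidate).
row 9, column 5 = 6 (sole candidate).
row 1, column 2 = 7 (sole candidate).
row 1, column 3 = 9 (sole candidate).
row 1, column 9 = 1: row 1 has {2,3,5,6,7,8,9}; col 9 has {3,4,6,9}; box has {2,5,6,7,8,9} → only 1 remains.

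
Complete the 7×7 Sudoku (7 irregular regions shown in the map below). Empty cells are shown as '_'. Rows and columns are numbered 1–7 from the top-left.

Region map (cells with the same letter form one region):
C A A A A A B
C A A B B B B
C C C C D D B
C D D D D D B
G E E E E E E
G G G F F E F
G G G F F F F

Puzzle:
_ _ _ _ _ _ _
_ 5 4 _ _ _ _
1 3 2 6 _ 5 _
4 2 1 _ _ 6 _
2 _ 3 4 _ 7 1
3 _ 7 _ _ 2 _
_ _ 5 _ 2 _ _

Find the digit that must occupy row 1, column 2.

row 1, column 3 = 6 (sole candidate).
row 2, column 1 = 7 (sole candidate).
row 5, column 2 = 6 (sole candidate).
row 5, column 5 = 5 (sole candidate).
row 7, column 1 = 6 (sole candidate).
row 1, column 1 = 5 (sole candidate).
row 1, column 7 = 4 (hidden single in row 1).
row 3, column 7 = 7 (sole candidate).
row 7, column 7 = 3 (sole candidate).
row 3, column 5 = 4 (sole candidate).
row 4, column 7 = 5 (sole candidate).
row 6, column 7 = 6 (sole candidate).
row 2, column 7 = 2 (sole candidate).
row 6, column 5 = 1 (sole candidate).
row 7, column 4 = 7 (sole candidate).
row 7, column 6 = 4 (sole candidate).
row 4, column 4 = 3 (sole candidate).
row 4, column 5 = 7 (sole candidate).
row 6, column 2 = 4 (sole candidate).
row 6, column 4 = 5 (sole candidate).
row 7, column 2 = 1 (sole candidate).
row 1, column 2 = 7: row 1 has {4,5,6}; col 2 has {1,2,3,4,5,6}; region has {4,5,6} → only 7 remains.

7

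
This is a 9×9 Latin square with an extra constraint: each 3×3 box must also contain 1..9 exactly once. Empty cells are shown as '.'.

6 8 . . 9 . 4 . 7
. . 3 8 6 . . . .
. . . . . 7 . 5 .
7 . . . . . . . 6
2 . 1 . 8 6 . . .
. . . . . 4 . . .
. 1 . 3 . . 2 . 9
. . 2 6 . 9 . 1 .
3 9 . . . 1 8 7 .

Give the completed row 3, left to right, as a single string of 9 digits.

r1c3 = 5: row 1 has {4,6,7,8,9}; col 3 has {1,2,3}; box has {3,6,8} → only 5 remains.
r1c4 = 1: in row 1, 1 can only go here (every other open cell in that row sees a 1).
r2c6 = 5: in row 2, 5 can only go here (every other open cell in that row sees a 5).
r2c2 = 7: in row 2, 7 can only go here (every other open cell in that row sees a 7).
r7c6 = 8: row 7 has {1,2,3,9}; col 6 has {1,4,5,6,7,9}; box has {1,3,6,9} → only 8 remains.
r2c1 = 4: in row 2, 4 can only go here (every other open cell in that row sees a 4).
r3c2 = 2: row 3 has {5,7}; col 2 has {1,7,8,9}; box has {3,4,5,6,7,8} → only 2 remains.
r3c3 = 9: row 3 has {2,5,7}; col 3 has {1,2,3,5}; box has {2,3,4,5,6,7,8} → only 9 remains.
r3c4 = 4: row 3 has {2,5,7,9}; col 4 has {1,3,6,8}; box has {1,5,6,7,8,9} → only 4 remains.
r3c5 = 3: row 3 has {2,4,5,7,9}; col 5 has {6,8,9}; box has {1,4,5,6,7,8,9} → only 3 remains.
r7c1 = 5: row 7 has {1,2,3,8,9}; col 1 has {2,3,4,6,7}; box has {1,2,3,9} → only 5 remains.
r8c1 = 8: row 8 has {1,2,6,9}; col 1 has {2,3,4,5,6,7}; box has {1,2,3,5,9} → only 8 remains.
r8c2 = 4: row 8 has {1,2,6,8,9}; col 2 has {1,2,7,8,9}; box has {1,2,3,5,8,9} → only 4 remains.
r9c3 = 6: row 9 has {1,3,7,8,9}; col 3 has {1,2,3,5,9}; box has {1,2,3,4,5,8,9} → only 6 remains.
r1c6 = 2: row 1 has {1,4,5,6,7,8,9}; col 6 has {1,4,5,6,7,8,9}; box has {1,3,4,5,6,7,8,9} → only 2 remains.
r1c8 = 3: row 1 has {1,2,4,5,6,7,8,9}; col 8 has {1,5,7}; box has {4,5,7} → only 3 remains.
r3c1 = 1: row 3 has {2,3,4,5,7,9}; col 1 has {2,3,4,5,6,7,8}; box has {2,3,4,5,6,7,8,9} → only 1 remains.
r3c7 = 6: row 3 has {1,2,3,4,5,7,9}; col 7 has {2,4,8}; box has {3,4,5,7} → only 6 remains.
r3c9 = 8: row 3 has {1,2,3,4,5,6,7,9}; col 9 has {6,7,9}; box has {3,4,5,6,7} → only 8 remains.

129437658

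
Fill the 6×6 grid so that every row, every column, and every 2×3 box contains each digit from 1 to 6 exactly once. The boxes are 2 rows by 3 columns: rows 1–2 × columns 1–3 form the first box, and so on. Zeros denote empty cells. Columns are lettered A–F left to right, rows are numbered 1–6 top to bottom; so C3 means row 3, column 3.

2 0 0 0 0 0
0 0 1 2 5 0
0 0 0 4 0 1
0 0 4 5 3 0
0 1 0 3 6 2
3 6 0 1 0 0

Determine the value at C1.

3

D1 = 6: row 1 has {2}; col 4 has {1,2,3,4,5}; box has {2,5} → only 6 remains.
E3 = 2: row 3 has {1,4}; col 5 has {3,5,6}; box has {1,3,4,5} → only 2 remains.
B4 = 2: row 4 has {3,4,5}; col 2 has {1,6}; box has {4} → only 2 remains.
F4 = 6: row 4 has {2,3,4,5}; col 6 has {1,2}; box has {1,2,3,4,5} → only 6 remains.
C5 = 5: row 5 has {1,2,3,6}; col 3 has {1,4}; box has {1,3,6} → only 5 remains.
C6 = 2: row 6 has {1,3,6}; col 3 has {1,4,5}; box has {1,3,5,6} → only 2 remains.
E6 = 4: row 6 has {1,2,3,6}; col 5 has {2,3,5,6}; box has {1,2,3,6} → only 4 remains.
F6 = 5: row 6 has {1,2,3,4,6}; col 6 has {1,2,6}; box has {1,2,3,4,6} → only 5 remains.
C1 = 3: row 1 has {2,6}; col 3 has {1,2,4,5}; box has {1,2} → only 3 remains.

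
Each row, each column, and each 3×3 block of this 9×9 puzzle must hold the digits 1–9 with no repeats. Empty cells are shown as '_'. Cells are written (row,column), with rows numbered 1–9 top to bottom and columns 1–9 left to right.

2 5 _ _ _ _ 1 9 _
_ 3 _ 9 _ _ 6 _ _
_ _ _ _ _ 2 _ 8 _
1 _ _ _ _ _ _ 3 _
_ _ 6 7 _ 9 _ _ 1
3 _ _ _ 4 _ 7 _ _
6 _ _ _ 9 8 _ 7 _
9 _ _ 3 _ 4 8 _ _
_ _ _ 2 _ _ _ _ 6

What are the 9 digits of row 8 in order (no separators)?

917364852

(5,5) = 3 (hidden single in row 5).
(8,5) = 6: in row 8, 6 can only go here (every other open cell in that row sees a 6).
(9,7) = 9 (hidden single in row 9).
(9,3) = 3 (hidden single in row 9).
(3,2) = 6 (hidden single in column 2).
(3,3) = 9 (hidden single in row 3).
(4,5) = 2 (hidden single in column 5).
(1,6) = 3 (hidden single in column 6).
(1,4) = 6 (hidden single in row 1).
(4,6) = 6 (hidden single in row 4).
(6,8) = 6 (hidden single in row 6).
(3,4) = 4 (hidden single in column 4).
(3,1) = 7 (sole candidate).
(3,5) = 1 (hidden single in row 3).
(2,3) = 1 (hidden single in row 2).
Singles propagation stalls before every target cell is settled. Branch on (1,3) (candidates {4,8}).
  Try (1,3) = 4: this forces (1,9)=7, (2,1)=8, (1,5)=8, (5,2)=8; then row 9 has no cell left for 8 — contradiction.
So (1,3) = 8.
(1,5) = 7 (sole candidate).
(1,9) = 4 (sole candidate).
(2,1) = 4 (sole candidate).
(2,6) = 5 (sole candidate).
(2,8) = 2 (sole candidate).
(2,9) = 7 (sole candidate).
(6,6) = 1 (sole candidate).
(9,5) = 5 (sole candidate).
(9,6) = 7 (sole candidate).
(2,5) = 8 (sole candidate).
(7,4) = 1 (sole candidate).
(9,1) = 8 (sole candidate).
(5,1) = 5 (sole candidate).
(5,8) = 4 (sole candidate).
(6,3) = 2 (sole candidate).
(9,8) = 1 (sole candidate).
(4,7) = 5 (sole candidate).
(5,2) = 8 (sole candidate).
(5,7) = 2 (sole candidate).
(6,2) = 9 (sole candidate).
(6,9) = 8 (sole candidate).
(8,8) = 5: row 8 has {3,4,6,8,9}; col 8 has {1,2,3,4,6,7,8,9}; box has {1,6,7,8,9} → only 5 remains.
(8,9) = 2: row 8 has {3,4,5,6,8,9}; col 9 has {1,4,6,7,8}; box has {1,5,6,7,8,9} → only 2 remains.
(9,2) = 4 (sole candidate).
(3,7) = 3 (sole candidate).
(3,9) = 5 (sole candidate).
(4,2) = 7 (sole candidate).
(4,3) = 4 (sole candidate).
(4,4) = 8 (sole candidate).
(4,9) = 9 (sole candidate).
(6,4) = 5 (sole candidate).
(7,2) = 2 (sole candidate).
(7,3) = 5 (sole candidate).
(7,7) = 4 (sole candidate).
(7,9) = 3 (sole candidate).
(8,2) = 1: row 8 has {2,3,4,5,6,8,9}; col 2 has {2,3,4,5,6,7,8,9}; box has {2,3,4,5,6,8,9} → only 1 remains.
(8,3) = 7: row 8 has {1,2,3,4,5,6,8,9}; col 3 has {1,2,3,4,5,6,8,9}; box has {1,2,3,4,5,6,8,9} → only 7 remains.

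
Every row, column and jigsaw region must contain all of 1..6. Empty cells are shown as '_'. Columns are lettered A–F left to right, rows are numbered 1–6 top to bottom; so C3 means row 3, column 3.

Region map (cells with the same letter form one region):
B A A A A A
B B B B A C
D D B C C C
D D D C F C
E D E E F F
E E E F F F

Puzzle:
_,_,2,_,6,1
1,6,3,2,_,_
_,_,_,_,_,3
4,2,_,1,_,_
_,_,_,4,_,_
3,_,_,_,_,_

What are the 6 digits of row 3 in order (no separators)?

614523

A1 = 5 (sole candidate).
D1 = 3 (sole candidate).
A3 = 6: row 3 has {3}; col 1 has {1,3,4,5}; region has {2,4} → only 6 remains.
C3 = 4: row 3 has {3,6}; col 3 has {2,3}; region has {1,2,3,5,6} → only 4 remains.
D3 = 5: row 3 has {3,4,6}; col 4 has {1,2,3,4}; region has {1,3} → only 5 remains.
E3 = 2: row 3 has {3,4,5,6}; col 5 has {6}; region has {1,3,5} → only 2 remains.
C4 = 5 (sole candidate).
E4 = 3 (sole candidate).
F4 = 6 (sole candidate).
A5 = 2 (sole candidate).
F5 = 5 (sole candidate).
D6 = 6 (sole candidate).
B1 = 4 (sole candidate).
E2 = 5 (sole candidate).
F2 = 4 (sole candidate).
B3 = 1: row 3 has {2,3,4,5,6}; col 2 has {2,4,6}; region has {2,4,5,6} → only 1 remains.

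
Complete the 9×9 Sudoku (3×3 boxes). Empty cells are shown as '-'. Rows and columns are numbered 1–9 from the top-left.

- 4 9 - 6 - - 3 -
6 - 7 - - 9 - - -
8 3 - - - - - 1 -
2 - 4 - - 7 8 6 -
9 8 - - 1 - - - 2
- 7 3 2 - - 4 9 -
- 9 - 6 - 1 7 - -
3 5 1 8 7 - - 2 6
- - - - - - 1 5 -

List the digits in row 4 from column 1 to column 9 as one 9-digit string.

214397865

R4C2 = 1: row 4 has {2,4,6,7,8}; col 2 has {3,4,5,7,8,9}; box has {2,3,4,7,8,9} → only 1 remains.
R5C8 = 7 (sole candidate).
R6C1 = 5 (sole candidate).
R6C5 = 8 (sole candidate).
R6C6 = 6 (sole candidate).
R6C9 = 1 (sole candidate).
R7C1 = 4 (sole candidate).
R7C8 = 8 (sole candidate).
R7C9 = 3 (sole candidate).
R8C6 = 4 (sole candidate).
R8C7 = 9 (sole candidate).
R9C1 = 7 (sole candidate).
R9C9 = 4 (sole candidate).
R1C1 = 1 (sole candidate).
R2C2 = 2 (sole candidate).
R2C7 = 5 (sole candidate).
R2C8 = 4 (sole candidate).
R2C9 = 8 (sole candidate).
R3C3 = 5 (sole candidate).
R3C6 = 2 (sole candidate).
R3C7 = 6 (sole candidate).
R4C9 = 5: row 4 has {1,2,4,6,7,8}; col 9 has {1,2,3,4,6,8}; box has {1,2,4,6,7,8,9} → only 5 remains.
R5C3 = 6 (sole candidate).
R5C7 = 3 (sole candidate).
R7C3 = 2 (sole candidate).
R7C5 = 5 (sole candidate).
R9C2 = 6 (sole candidate).
R9C3 = 8 (sole candidate).
R9C6 = 3 (sole candidate).
R1C7 = 2 (sole candidate).
R1C9 = 7 (sole candidate).
R2C5 = 3 (sole candidate).
R3C5 = 4 (sole candidate).
R3C9 = 9 (sole candidate).
R4C5 = 9: row 4 has {1,2,4,5,6,7,8}; col 5 has {1,3,4,5,6,7,8}; box has {1,2,6,7,8} → only 9 remains.
R5C6 = 5 (sole candidate).
R9C4 = 9 (sole candidate).
R9C5 = 2 (sole candidate).
R1C4 = 5 (sole candidate).
R1C6 = 8 (sole candidate).
R2C4 = 1 (sole candidate).
R3C4 = 7 (sole candidate).
R4C4 = 3: row 4 has {1,2,4,5,6,7,8,9}; col 4 has {1,2,5,6,7,8,9}; box has {1,2,5,6,7,8,9} → only 3 remains.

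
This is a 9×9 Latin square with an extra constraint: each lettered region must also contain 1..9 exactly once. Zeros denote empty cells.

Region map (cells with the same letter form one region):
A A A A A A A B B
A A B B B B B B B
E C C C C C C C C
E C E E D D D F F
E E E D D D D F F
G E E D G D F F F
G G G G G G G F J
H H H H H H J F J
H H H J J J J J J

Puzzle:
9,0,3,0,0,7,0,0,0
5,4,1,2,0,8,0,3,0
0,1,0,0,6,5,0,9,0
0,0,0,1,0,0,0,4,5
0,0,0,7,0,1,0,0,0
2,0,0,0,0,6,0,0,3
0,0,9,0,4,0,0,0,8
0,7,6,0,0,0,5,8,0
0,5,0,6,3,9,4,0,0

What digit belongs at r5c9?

r1c4 = 8 (sole candidate).
r7c6 = 3 (sole candidate).
r4c6 = 2 (sole candidate).
r7c2 = 6 (sole candidate).
r7c4 = 5 (sole candidate).
r8c6 = 4 (sole candidate).
r1c2 = 2 (sole candidate).
r1c5 = 1 (sole candidate).
r1c7 = 6 (sole candidate).
r1c8 = 5 (sole candidate).
r1c9 = 4 (sole candidate).
r2c9 = 6 (hidden single in row 2).
r4c1 = 6 (hidden single in row 4).
r4c3 = 7 (hidden single in row 4).
r5c8 = 6 (hidden single in row 5).
r6c3 = 5 (hidden single in row 6).
r5c5 = 5 (hidden single in row 5).
r6c4 = 4 (hidden single in row 6).
r3c4 = 3 (sole candidate).
r4c2 = 8 (sole candidate).
r4c5 = 9 (sole candidate).
r4c7 = 3 (sole candidate).
r5c7 = 8 (sole candidate).
r6c2 = 9 (sole candidate).
r8c4 = 9 (sole candidate).
r8c5 = 2 (sole candidate).
r8c9 = 1 (sole candidate).
r9c3 = 8 (sole candidate).
r2c5 = 7 (sole candidate).
r2c7 = 9 (sole candidate).
r5c2 = 3 (sole candidate).
r6c5 = 8 (sole candidate).
r8c1 = 3 (sole candidate).
r9c1 = 1 (sole candidate).
r5c1 = 4 (sole candidate).
r5c3 = 2 (sole candidate).
r5c9 = 9: row 5 has {1,2,3,4,5,6,7,8}; col 9 has {1,3,4,5,6,8}; region has {3,4,5,6,8} → only 9 remains.

9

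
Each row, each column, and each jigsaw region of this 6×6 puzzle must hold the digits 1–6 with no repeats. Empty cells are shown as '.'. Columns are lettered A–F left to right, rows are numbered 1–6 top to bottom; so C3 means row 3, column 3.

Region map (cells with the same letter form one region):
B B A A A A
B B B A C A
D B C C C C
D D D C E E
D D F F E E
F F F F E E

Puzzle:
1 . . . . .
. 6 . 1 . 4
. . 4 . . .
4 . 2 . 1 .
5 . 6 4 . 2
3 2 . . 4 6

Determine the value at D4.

A2 = 2: row 2 has {1,4,6}; col 1 has {1,3,4,5}; region has {1,6} → only 2 remains.
A3 = 6: row 3 has {4}; col 1 has {1,2,3,4,5}; region has {2,4,5} → only 6 remains.
B4 = 3: row 4 has {1,2,4}; col 2 has {2,6}; region has {2,4,5,6} → only 3 remains.
F4 = 5: row 4 has {1,2,3,4}; col 6 has {2,4,6}; region has {1,2,4,6} → only 5 remains.
B5 = 1: row 5 has {2,4,5,6}; col 2 has {2,3,6}; region has {2,3,4,5,6} → only 1 remains.
E5 = 3: row 5 has {1,2,4,5,6}; col 5 has {1,4}; region has {1,2,4,5,6} → only 3 remains.
D6 = 5: row 6 has {2,3,4,6}; col 4 has {1,4}; region has {2,3,4,6} → only 5 remains.
F1 = 3: row 1 has {1}; col 6 has {2,4,5,6}; region has {1,4} → only 3 remains.
E2 = 5: row 2 has {1,2,4,6}; col 5 has {1,3,4}; region has {4} → only 5 remains.
B3 = 5: row 3 has {4,6}; col 2 has {1,2,3,6}; region has {1,2,6} → only 5 remains.
E3 = 2: row 3 has {4,5,6}; col 5 has {1,3,4,5}; region has {4,5} → only 2 remains.
F3 = 1: row 3 has {2,4,5,6}; col 6 has {2,3,4,5,6}; region has {2,4,5} → only 1 remains.
D4 = 6: row 4 has {1,2,3,4,5}; col 4 has {1,4,5}; region has {1,2,4,5} → only 6 remains.

6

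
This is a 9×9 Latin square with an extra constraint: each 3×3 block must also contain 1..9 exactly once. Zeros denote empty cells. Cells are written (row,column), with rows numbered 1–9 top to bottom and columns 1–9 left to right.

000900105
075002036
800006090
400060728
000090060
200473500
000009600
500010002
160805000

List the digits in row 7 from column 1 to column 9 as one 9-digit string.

(2,1) = 9: row 2 has {2,3,5,6,7}; col 1 has {1,2,4,5,8}; box has {5,7,8} → only 9 remains.
(2,4) = 1: row 2 has {2,3,5,6,7,9}; col 4 has {4,8,9}; box has {2,6,9} → only 1 remains.
(4,4) = 5: row 4 has {2,4,6,7,8}; col 4 has {1,4,8,9}; box has {3,4,6,7,9} → only 5 remains.
(4,6) = 1: row 4 has {2,4,5,6,7,8}; col 6 has {2,3,5,6,9}; box has {3,4,5,6,7,9} → only 1 remains.
(5,4) = 2: row 5 has {6,9}; col 4 has {1,4,5,8,9}; box has {1,3,4,5,6,7,9} → only 2 remains.
(5,6) = 8: row 5 has {2,6,9}; col 6 has {1,2,3,5,6,9}; box has {1,2,3,4,5,6,7,9} → only 8 remains.
(6,8) = 1: row 6 has {2,3,4,5,7}; col 8 has {2,3,6,9}; box has {2,5,6,7,8} → only 1 remains.
(6,9) = 9: row 6 has {1,2,3,4,5,7}; col 9 has {2,5,6,8}; box has {1,2,5,6,7,8} → only 9 remains.
(6,2) = 8: row 6 has {1,2,3,4,5,7,9}; col 2 has {6,7}; box has {2,4} → only 8 remains.
(6,3) = 6: row 6 has {1,2,3,4,5,7,8,9}; col 3 has {5}; box has {2,4,8} → only 6 remains.
(1,1) = 6: in row 1, 6 can only go here (every other open cell in that row sees a 6).
(3,5) = 5: in row 3, 5 can only go here (every other open cell in that row sees a 5).
(5,2) = 5: in row 5, 5 can only go here (every other open cell in that row sees a 5).
(5,3) = 1: in row 5, 1 can only go here (every other open cell in that row sees a 1).
(3,2) = 1: in row 3, 1 can only go here (every other open cell in that row sees a 1).
(5,1) = 7: in row 5, 7 can only go here (every other open cell in that row sees a 7).
(7,1) = 3: row 7 has {6,9}; col 1 has {1,2,4,5,6,7,8,9}; box has {1,5,6} → only 3 remains.
(7,4) = 7: row 7 has {3,6,9}; col 4 has {1,2,4,5,8,9}; box has {1,5,8,9} → only 7 remains.
(8,6) = 4: row 8 has {1,2,5}; col 6 has {1,2,3,5,6,8,9}; box has {1,5,7,8,9} → only 4 remains.
(1,6) = 7: row 1 has {1,5,6,9}; col 6 has {1,2,3,4,5,6,8,9}; box has {1,2,5,6,9} → only 7 remains.
(3,4) = 3: row 3 has {1,5,6,8,9}; col 4 has {1,2,4,5,7,8,9}; box has {1,2,5,6,7,9} → only 3 remains.
(7,5) = 2: row 7 has {3,6,7,9}; col 5 has {1,5,6,7,9}; box has {1,4,5,7,8,9} → only 2 remains.
(8,2) = 9: row 8 has {1,2,4,5}; col 2 has {1,5,6,7,8}; box has {1,3,5,6} → only 9 remains.
(8,4) = 6: row 8 has {1,2,4,5,9}; col 4 has {1,2,3,4,5,7,8,9}; box has {1,2,4,5,7,8,9} → only 6 remains.
(9,5) = 3: row 9 has {1,5,6,8}; col 5 has {1,2,5,6,7,9}; box has {1,2,4,5,6,7,8,9} → only 3 remains.
(4,2) = 3: row 4 has {1,2,4,5,6,7,8}; col 2 has {1,5,6,7,8,9}; box has {1,2,4,5,6,7,8} → only 3 remains.
(4,3) = 9: row 4 has {1,2,3,4,5,6,7,8}; col 3 has {1,5,6}; box has {1,2,3,4,5,6,7,8} → only 9 remains.
(7,2) = 4: row 7 has {2,3,6,7,9}; col 2 has {1,3,5,6,7,8,9}; box has {1,3,5,6,9} → only 4 remains.
(7,3) = 8: row 7 has {2,3,4,6,7,9}; col 3 has {1,5,6,9}; box has {1,3,4,5,6,9} → only 8 remains.
(7,8) = 5: row 7 has {2,3,4,6,7,8,9}; col 8 has {1,2,3,6,9}; box has {2,6} → only 5 remains.
(7,9) = 1: row 7 has {2,3,4,5,6,7,8,9}; col 9 has {2,5,6,8,9}; box has {2,5,6} → only 1 remains.

348729651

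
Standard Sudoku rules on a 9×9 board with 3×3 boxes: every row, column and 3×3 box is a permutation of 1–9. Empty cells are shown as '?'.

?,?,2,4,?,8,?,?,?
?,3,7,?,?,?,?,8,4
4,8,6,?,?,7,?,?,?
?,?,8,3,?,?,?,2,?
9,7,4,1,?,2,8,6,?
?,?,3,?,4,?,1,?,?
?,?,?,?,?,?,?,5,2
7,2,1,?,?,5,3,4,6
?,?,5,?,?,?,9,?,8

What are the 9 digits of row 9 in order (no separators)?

R5C5 = 5: row 5 has {1,2,4,6,7,8,9}; col 5 has {4}; box has {1,2,3,4} → only 5 remains.
R5C9 = 3: row 5 has {1,2,4,5,6,7,8,9}; col 9 has {2,4,6,8}; box has {1,2,6,8} → only 3 remains.
R7C3 = 9: row 7 has {2,5}; col 3 has {1,2,3,4,5,6,7,8}; box has {1,2,5,7} → only 9 remains.
R7C7 = 7: row 7 has {2,5,9}; col 7 has {1,3,8,9}; box has {2,3,4,5,6,8,9} → only 7 remains.
R9C8 = 1: row 9 has {5,8,9}; col 8 has {2,4,5,6,8}; box has {2,3,4,5,6,7,8,9} → only 1 remains.
R4C7 = 4: in row 4, 4 can only go here (every other open cell in that row sees a 4).
R6C1 = 2: in row 6, 2 can only go here (every other open cell in that row sees a 2).
R6C4 = 8: in row 6, 8 can only go here (every other open cell in that row sees an 8).
R7C4 = 6: row 7 has {2,5,7,9}; col 4 has {1,3,4,8}; box has {5} → only 6 remains.
R8C4 = 9: row 8 has {1,2,3,4,5,6,7}; col 4 has {1,3,4,6,8}; box has {5,6} → only 9 remains.
R8C5 = 8: row 8 has {1,2,3,4,5,6,7,9}; col 5 has {4,5}; box has {5,6,9} → only 8 remains.
R7C2 = 4: row 7 has {2,5,6,7,9}; col 2 has {2,3,7,8}; box has {1,2,5,7,9} → only 4 remains.
R9C2 = 6: row 9 has {1,5,8,9}; col 2 has {2,3,4,7,8}; box has {1,2,4,5,7,9} → only 6 remains.
R6C2 = 5: row 6 has {1,2,3,4,8}; col 2 has {2,3,4,6,7,8}; box has {2,3,4,7,8,9} → only 5 remains.
R9C1 = 3: row 9 has {1,5,6,8,9}; col 1 has {2,4,7,9}; box has {1,2,4,5,6,7,9} → only 3 remains.
R9C6 = 4: row 9 has {1,3,5,6,8,9}; col 6 has {2,5,7,8}; box has {5,6,8,9} → only 4 remains.
R4C2 = 1: row 4 has {2,3,4,8}; col 2 has {2,3,4,5,6,7,8}; box has {2,3,4,5,7,8,9} → only 1 remains.
R7C1 = 8: row 7 has {2,4,5,6,7,9}; col 1 has {2,3,4,7,9}; box has {1,2,3,4,5,6,7,9} → only 8 remains.
R1C2 = 9: row 1 has {2,4,8}; col 2 has {1,2,3,4,5,6,7,8}; box has {2,3,4,6,7,8} → only 9 remains.
R4C1 = 6: row 4 has {1,2,3,4,8}; col 1 has {2,3,4,7,8,9}; box has {1,2,3,4,5,7,8,9} → only 6 remains.
R4C6 = 9: row 4 has {1,2,3,4,6,8}; col 6 has {2,4,5,7,8}; box has {1,2,3,4,5,8} → only 9 remains.
R6C6 = 6: row 6 has {1,2,3,4,5,8}; col 6 has {2,4,5,7,8,9}; box has {1,2,3,4,5,8,9} → only 6 remains.
R2C6 = 1: row 2 has {3,4,7,8}; col 6 has {2,4,5,6,7,8,9}; box has {4,7,8} → only 1 remains.
R4C5 = 7: row 4 has {1,2,3,4,6,8,9}; col 5 has {4,5,8}; box has {1,2,3,4,5,6,8,9} → only 7 remains.
R4C9 = 5: row 4 has {1,2,3,4,6,7,8,9}; col 9 has {2,3,4,6,8}; box has {1,2,3,4,6,8} → only 5 remains.
R7C6 = 3: row 7 has {2,4,5,6,7,8,9}; col 6 has {1,2,4,5,6,7,8,9}; box has {4,5,6,8,9} → only 3 remains.
R9C5 = 2: row 9 has {1,3,4,5,6,8,9}; col 5 has {4,5,7,8}; box has {3,4,5,6,8,9} → only 2 remains.
R2C1 = 5: row 2 has {1,3,4,7,8}; col 1 has {2,3,4,6,7,8,9}; box has {2,3,4,6,7,8,9} → only 5 remains.
R2C4 = 2: row 2 has {1,3,4,5,7,8}; col 4 has {1,3,4,6,8,9}; box has {1,4,7,8} → only 2 remains.
R2C7 = 6: row 2 has {1,2,3,4,5,7,8}; col 7 has {1,3,4,7,8,9}; box has {4,8} → only 6 remains.
R3C4 = 5: row 3 has {4,6,7,8}; col 4 has {1,2,3,4,6,8,9}; box has {1,2,4,7,8} → only 5 remains.
R3C7 = 2: row 3 has {4,5,6,7,8}; col 7 has {1,3,4,6,7,8,9}; box has {4,6,8} → only 2 remains.
R7C5 = 1: row 7 has {2,3,4,5,6,7,8,9}; col 5 has {2,4,5,7,8}; box has {2,3,4,5,6,8,9} → only 1 remains.
R9C4 = 7: row 9 has {1,2,3,4,5,6,8,9}; col 4 has {1,2,3,4,5,6,8,9}; box has {1,2,3,4,5,6,8,9} → only 7 remains.

365724918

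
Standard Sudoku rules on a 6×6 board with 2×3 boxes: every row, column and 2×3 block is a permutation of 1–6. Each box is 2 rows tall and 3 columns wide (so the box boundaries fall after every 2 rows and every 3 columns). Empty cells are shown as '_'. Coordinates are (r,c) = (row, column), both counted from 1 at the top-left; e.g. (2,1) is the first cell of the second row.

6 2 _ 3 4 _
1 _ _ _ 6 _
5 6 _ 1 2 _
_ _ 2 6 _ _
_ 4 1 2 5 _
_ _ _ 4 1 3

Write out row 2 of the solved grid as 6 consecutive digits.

134562

(1,3) = 5: row 1 has {2,3,4,6}; col 3 has {1,2}; box has {1,2,6} → only 5 remains.
(1,6) = 1: row 1 has {2,3,4,5,6}; col 6 has {3}; box has {3,4,6} → only 1 remains.
(2,2) = 3: row 2 has {1,6}; col 2 has {2,4,6}; box has {1,2,5,6} → only 3 remains.
(2,3) = 4: row 2 has {1,3,6}; col 3 has {1,2,5}; box has {1,2,3,5,6} → only 4 remains.
(2,4) = 5: row 2 has {1,3,4,6}; col 4 has {1,2,3,4,6}; box has {1,3,4,6} → only 5 remains.
(2,6) = 2: row 2 has {1,3,4,5,6}; col 6 has {1,3}; box has {1,3,4,5,6} → only 2 remains.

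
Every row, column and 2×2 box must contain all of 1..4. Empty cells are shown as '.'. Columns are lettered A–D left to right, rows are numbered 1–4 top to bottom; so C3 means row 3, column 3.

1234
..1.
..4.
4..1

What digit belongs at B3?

A2 = 3: row 2 has {1}; col 1 has {1,4}; box has {1,2} → only 3 remains.
B2 = 4: row 2 has {1,3}; col 2 has {2}; box has {1,2,3} → only 4 remains.
D2 = 2: row 2 has {1,3,4}; col 4 has {1,4}; box has {1,3,4} → only 2 remains.
A3 = 2: row 3 has {4}; col 1 has {1,3,4}; box has {4} → only 2 remains.
D3 = 3: row 3 has {2,4}; col 4 has {1,2,4}; box has {1,4} → only 3 remains.
B4 = 3: row 4 has {1,4}; col 2 has {2,4}; box has {2,4} → only 3 remains.
C4 = 2: row 4 has {1,3,4}; col 3 has {1,3,4}; box has {1,3,4} → only 2 remains.
B3 = 1: row 3 has {2,3,4}; col 2 has {2,3,4}; box has {2,3,4} → only 1 remains.

1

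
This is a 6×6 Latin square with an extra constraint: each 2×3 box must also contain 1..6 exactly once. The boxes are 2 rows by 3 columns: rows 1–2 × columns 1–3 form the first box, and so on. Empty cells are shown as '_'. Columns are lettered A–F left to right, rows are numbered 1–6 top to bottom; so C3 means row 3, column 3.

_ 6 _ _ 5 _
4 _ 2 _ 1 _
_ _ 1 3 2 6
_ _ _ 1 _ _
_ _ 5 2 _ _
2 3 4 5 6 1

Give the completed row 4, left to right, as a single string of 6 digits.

326145

C1 = 3 (sole candidate).
D1 = 4 (sole candidate).
F1 = 2 (sole candidate).
B2 = 5 (sole candidate).
D2 = 6 (sole candidate).
F2 = 3 (sole candidate).
A3 = 5 (sole candidate).
B3 = 4 (sole candidate).
B4 = 2: row 4 has {1}; col 2 has {3,4,5,6}; box has {1,4,5} → only 2 remains.
C4 = 6: row 4 has {1,2}; col 3 has {1,2,3,4,5}; box has {1,2,4,5} → only 6 remains.
E4 = 4: row 4 has {1,2,6}; col 5 has {1,2,5,6}; box has {1,2,3,6} → only 4 remains.
F4 = 5: row 4 has {1,2,4,6}; col 6 has {1,2,3,6}; box has {1,2,3,4,6} → only 5 remains.
B5 = 1 (sole candidate).
E5 = 3 (sole candidate).
F5 = 4 (sole candidate).
A1 = 1 (sole candidate).
A4 = 3: row 4 has {1,2,4,5,6}; col 1 has {1,2,4,5}; box has {1,2,4,5,6} → only 3 remains.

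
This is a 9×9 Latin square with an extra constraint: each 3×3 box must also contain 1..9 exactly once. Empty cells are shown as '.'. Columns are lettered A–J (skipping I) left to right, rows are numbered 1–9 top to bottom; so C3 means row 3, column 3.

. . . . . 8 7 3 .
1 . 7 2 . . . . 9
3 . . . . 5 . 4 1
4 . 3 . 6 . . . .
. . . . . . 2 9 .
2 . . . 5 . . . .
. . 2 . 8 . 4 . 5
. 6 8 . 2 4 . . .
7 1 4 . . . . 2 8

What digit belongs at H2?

J4 = 7 (sole candidate).
A7 = 9 (sole candidate).
B7 = 3 (sole candidate).
A8 = 5 (sole candidate).
J8 = 3 (sole candidate).
A1 = 6 (sole candidate).
J1 = 2 (sole candidate).
C3 = 9 (sole candidate).
E3 = 7 (sole candidate).
A5 = 8 (sole candidate).
C1 = 5 (sole candidate).
D3 = 6 (sole candidate).
G3 = 8 (sole candidate).
B1 = 4 (sole candidate).
B2 = 8 (sole candidate).
F2 = 3 (sole candidate).
B3 = 2 (sole candidate).
E2 = 4 (sole candidate).
F4 = 2 (hidden single in row 4).
B5 = 5 (hidden single in row 5).
B4 = 9 (sole candidate).
B6 = 7 (sole candidate).
D9 = 5 (hidden single in row 9).
E9 = 3 (hidden single in row 9).
E5 = 1 (sole candidate).
F5 = 7 (sole candidate).
F6 = 9 (sole candidate).
F9 = 6 (sole candidate).
G9 = 9 (sole candidate).
E1 = 9 (sole candidate).
D4 = 8 (sole candidate).
C5 = 6 (sole candidate).
J5 = 4 (sole candidate).
C6 = 1 (sole candidate).
J6 = 6 (sole candidate).
F7 = 1 (sole candidate).
G8 = 1 (sole candidate).
H8 = 7 (sole candidate).
D1 = 1 (sole candidate).
G4 = 5 (sole candidate).
H4 = 1 (sole candidate).
D5 = 3 (sole candidate).
D6 = 4 (sole candidate).
G6 = 3 (sole candidate).
H6 = 8 (sole candidate).
D7 = 7 (sole candidate).
H7 = 6 (sole candidate).
D8 = 9 (sole candidate).
G2 = 6 (sole candidate).
H2 = 5: row 2 has {1,2,3,4,6,7,8,9}; col 8 has {1,2,3,4,6,7,8,9}; box has {1,2,3,4,6,7,8,9} → only 5 remains.

5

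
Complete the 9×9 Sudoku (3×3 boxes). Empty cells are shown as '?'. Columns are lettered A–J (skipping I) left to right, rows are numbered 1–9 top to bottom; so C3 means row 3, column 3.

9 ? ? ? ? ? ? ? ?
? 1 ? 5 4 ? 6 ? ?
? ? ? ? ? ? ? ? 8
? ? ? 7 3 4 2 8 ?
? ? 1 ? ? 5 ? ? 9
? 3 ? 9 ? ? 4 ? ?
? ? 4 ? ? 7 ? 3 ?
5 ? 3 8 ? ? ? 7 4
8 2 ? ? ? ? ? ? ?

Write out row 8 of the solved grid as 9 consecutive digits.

563821974

A4 = 6: row 4 has {2,3,4,7,8}; col 1 has {5,8,9}; box has {1,3} → only 6 remains.
H5 = 6: row 5 has {1,5,9}; col 8 has {3,7,8}; box has {2,4,8,9} → only 6 remains.
A7 = 1: row 7 has {3,4,7}; col 1 has {5,6,8,9}; box has {2,3,4,5,8} → only 1 remains.
D5 = 2: row 5 has {1,5,6,9}; col 4 has {5,7,8,9}; box has {3,4,5,7,9} → only 2 remains.
E5 = 8: row 5 has {1,2,5,6,9}; col 5 has {3,4}; box has {2,3,4,5,7,9} → only 8 remains.
D7 = 6: row 7 has {1,3,4,7}; col 4 has {2,5,7,8,9}; box has {7,8} → only 6 remains.
B7 = 9: row 7 has {1,3,4,6,7}; col 2 has {1,2,3}; box has {1,2,3,4,5,8} → only 9 remains.
B8 = 6: row 8 has {3,4,5,7,8}; col 2 has {1,2,3,9}; box has {1,2,3,4,5,8,9} → only 6 remains.
C9 = 7: row 9 has {2,8}; col 3 has {1,3,4}; box has {1,2,3,4,5,6,8,9} → only 7 remains.
B4 = 5: row 4 has {2,3,4,6,7,8}; col 2 has {1,2,3,6,9}; box has {1,3,6} → only 5 remains.
C4 = 9: row 4 has {2,3,4,5,6,7,8}; col 3 has {1,3,4,7}; box has {1,3,5,6} → only 9 remains.
J4 = 1: row 4 has {2,3,4,5,6,7,8,9}; col 9 has {4,8,9}; box has {2,4,6,8,9} → only 1 remains.
H6 = 5: row 6 has {3,4,9}; col 8 has {3,6,7,8}; box has {1,2,4,6,8,9} → only 5 remains.
J6 = 7: row 6 has {3,4,5,9}; col 9 has {1,4,8,9}; box has {1,2,4,5,6,8,9} → only 7 remains.
G5 = 3: row 5 has {1,2,5,6,8,9}; col 7 has {2,4,6}; box has {1,2,4,5,6,7,8,9} → only 3 remains.
A6 = 2: row 6 has {3,4,5,7,9}; col 1 has {1,5,6,8,9}; box has {1,3,5,6,9} → only 2 remains.
C6 = 8: row 6 has {2,3,4,5,7,9}; col 3 has {1,3,4,7,9}; box has {1,2,3,5,6,9} → only 8 remains.
C2 = 2: row 2 has {1,4,5,6}; col 3 has {1,3,4,7,8,9}; box has {1,9} → only 2 remains.
H2 = 9: row 2 has {1,2,4,5,6}; col 8 has {3,5,6,7,8}; box has {6,8} → only 9 remains.
J2 = 3: row 2 has {1,2,4,5,6,9}; col 9 has {1,4,7,8,9}; box has {6,8,9} → only 3 remains.
H9 = 1: row 9 has {2,7,8}; col 8 has {3,5,6,7,8,9}; box has {3,4,7} → only 1 remains.
A2 = 7: row 2 has {1,2,3,4,5,6,9}; col 1 has {1,2,5,6,8,9}; box has {1,2,9} → only 7 remains.
F2 = 8: row 2 has {1,2,3,4,5,6,7,9}; col 6 has {4,5,7}; box has {4,5} → only 8 remains.
B3 = 4: row 3 has {8}; col 2 has {1,2,3,5,6,9}; box has {1,2,7,9} → only 4 remains.
H3 = 2: row 3 has {4,8}; col 8 has {1,3,5,6,7,8,9}; box has {3,6,8,9} → only 2 remains.
A5 = 4: row 5 has {1,2,3,5,6,8,9}; col 1 has {1,2,5,6,7,8,9}; box has {1,2,3,5,6,8,9} → only 4 remains.
B5 = 7: row 5 has {1,2,3,4,5,6,8,9}; col 2 has {1,2,3,4,5,6,9}; box has {1,2,3,4,5,6,8,9} → only 7 remains.
G8 = 9: row 8 has {3,4,5,6,7,8}; col 7 has {2,3,4,6}; box has {1,3,4,7} → only 9 remains.
G9 = 5: row 9 has {1,2,7,8}; col 7 has {2,3,4,6,9}; box has {1,3,4,7,9} → only 5 remains.
J9 = 6: row 9 has {1,2,5,7,8}; col 9 has {1,3,4,7,8,9}; box has {1,3,4,5,7,9} → only 6 remains.
B1 = 8: row 1 has {9}; col 2 has {1,2,3,4,5,6,7,9}; box has {1,2,4,7,9} → only 8 remains.
H1 = 4: row 1 has {8,9}; col 8 has {1,2,3,5,6,7,8,9}; box has {2,3,6,8,9} → only 4 remains.
J1 = 5: row 1 has {4,8,9}; col 9 has {1,3,4,6,7,8,9}; box has {2,3,4,6,8,9} → only 5 remains.
A3 = 3: row 3 has {2,4,8}; col 1 has {1,2,4,5,6,7,8,9}; box has {1,2,4,7,8,9} → only 3 remains.
D3 = 1: row 3 has {2,3,4,8}; col 4 has {2,5,6,7,8,9}; box has {4,5,8} → only 1 remains.
G3 = 7: row 3 has {1,2,3,4,8}; col 7 has {2,3,4,5,6,9}; box has {2,3,4,5,6,8,9} → only 7 remains.
G7 = 8: row 7 has {1,3,4,6,7,9}; col 7 has {2,3,4,5,6,7,9}; box has {1,3,4,5,6,7,9} → only 8 remains.
J7 = 2: row 7 has {1,3,4,6,7,8,9}; col 9 has {1,3,4,5,6,7,8,9}; box has {1,3,4,5,6,7,8,9} → only 2 remains.
E9 = 9: row 9 has {1,2,5,6,7,8}; col 5 has {3,4,8}; box has {6,7,8} → only 9 remains.
F9 = 3: row 9 has {1,2,5,6,7,8,9}; col 6 has {4,5,7,8}; box has {6,7,8,9} → only 3 remains.
C1 = 6: row 1 has {4,5,8,9}; col 3 has {1,2,3,4,7,8,9}; box has {1,2,3,4,7,8,9} → only 6 remains.
D1 = 3: row 1 has {4,5,6,8,9}; col 4 has {1,2,5,6,7,8,9}; box has {1,4,5,8} → only 3 remains.
F1 = 2: row 1 has {3,4,5,6,8,9}; col 6 has {3,4,5,7,8}; box has {1,3,4,5,8} → only 2 remains.
G1 = 1: row 1 has {2,3,4,5,6,8,9}; col 7 has {2,3,4,5,6,7,8,9}; box has {2,3,4,5,6,7,8,9} → only 1 remains.
C3 = 5: row 3 has {1,2,3,4,7,8}; col 3 has {1,2,3,4,6,7,8,9}; box has {1,2,3,4,6,7,8,9} → only 5 remains.
E3 = 6: row 3 has {1,2,3,4,5,7,8}; col 5 has {3,4,8,9}; box has {1,2,3,4,5,8} → only 6 remains.
F3 = 9: row 3 has {1,2,3,4,5,6,7,8}; col 6 has {2,3,4,5,7,8}; box has {1,2,3,4,5,6,8} → only 9 remains.
E6 = 1: row 6 has {2,3,4,5,7,8,9}; col 5 has {3,4,6,8,9}; box has {2,3,4,5,7,8,9} → only 1 remains.
F6 = 6: row 6 has {1,2,3,4,5,7,8,9}; col 6 has {2,3,4,5,7,8,9}; box has {1,2,3,4,5,7,8,9} → only 6 remains.
E7 = 5: row 7 has {1,2,3,4,6,7,8,9}; col 5 has {1,3,4,6,8,9}; box has {3,6,7,8,9} → only 5 remains.
E8 = 2: row 8 has {3,4,5,6,7,8,9}; col 5 has {1,3,4,5,6,8,9}; box has {3,5,6,7,8,9} → only 2 remains.
F8 = 1: row 8 has {2,3,4,5,6,7,8,9}; col 6 has {2,3,4,5,6,7,8,9}; box has {2,3,5,6,7,8,9} → only 1 remains.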